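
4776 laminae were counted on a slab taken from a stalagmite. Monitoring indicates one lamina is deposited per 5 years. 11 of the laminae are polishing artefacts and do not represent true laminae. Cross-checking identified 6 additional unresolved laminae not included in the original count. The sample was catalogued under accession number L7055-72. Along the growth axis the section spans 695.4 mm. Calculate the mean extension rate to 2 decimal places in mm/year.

True lamina count = 4776 − 11 + 6 = 4771.
At 5 years per lamina, 4771 × 5 = 23855 years.
695.4 mm over 23855 years gives 695.4 / 23855 ≈ 0.03 mm/year.

0.03 mm/year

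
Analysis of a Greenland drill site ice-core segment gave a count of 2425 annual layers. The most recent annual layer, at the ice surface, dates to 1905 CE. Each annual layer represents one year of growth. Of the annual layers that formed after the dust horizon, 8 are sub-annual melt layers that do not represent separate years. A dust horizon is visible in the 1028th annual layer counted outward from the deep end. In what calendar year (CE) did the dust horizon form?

516 CE

Between annual layer 1028 and the ice surface there are 2425 − 1028 = 1397 annual layers.
1397 − 8 false = 1389 true annual layers after the dust horizon.
Counting back 1389 years from 1905 CE places the dust horizon in 1905 − 1389 = 516 CE.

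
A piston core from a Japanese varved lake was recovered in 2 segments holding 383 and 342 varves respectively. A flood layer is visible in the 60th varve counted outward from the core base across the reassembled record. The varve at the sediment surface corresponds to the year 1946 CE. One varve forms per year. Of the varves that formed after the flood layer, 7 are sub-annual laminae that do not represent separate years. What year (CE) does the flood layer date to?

1288 CE

Total varves = 383 + 342 = 725.
725 − 60 = 665 varves lie beyond the flood layer toward the sediment surface.
Removing the 7 false varves leaves 665 − 7 = 658 true varves beyond the flood layer.
The varve at the sediment surface is 1946 CE, so the flood layer dates to 1946 − 658 = 1288 CE.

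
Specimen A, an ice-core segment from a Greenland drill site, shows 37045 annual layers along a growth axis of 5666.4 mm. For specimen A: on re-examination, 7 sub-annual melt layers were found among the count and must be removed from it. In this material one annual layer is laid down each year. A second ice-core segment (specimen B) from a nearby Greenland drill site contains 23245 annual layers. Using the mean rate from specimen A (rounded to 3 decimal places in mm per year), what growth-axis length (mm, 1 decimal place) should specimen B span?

Specimen A: adjusted count: 37045 − 7 = 37038 annual layers.
A: 5666.4 mm over 37038 years gives 5666.4 / 37038 ≈ 0.153 mm/year.
B's length ≈ 0.153 × 23245 = 3556.5 mm.

3556.5 mm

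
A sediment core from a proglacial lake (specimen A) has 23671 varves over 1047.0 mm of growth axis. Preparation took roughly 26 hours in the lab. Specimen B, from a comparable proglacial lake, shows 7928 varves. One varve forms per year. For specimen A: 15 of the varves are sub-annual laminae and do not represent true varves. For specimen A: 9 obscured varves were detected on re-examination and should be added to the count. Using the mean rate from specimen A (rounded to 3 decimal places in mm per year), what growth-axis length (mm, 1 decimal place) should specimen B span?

Specimen A: after corrections the count is 23671 − 15 + 9 = 23665 varves.
A: Mean rate = 1047.0 mm / 23665 years ≈ 0.044 mm per year.
Length of B = 0.044 × 7928 = 348.8 mm.

348.8 mm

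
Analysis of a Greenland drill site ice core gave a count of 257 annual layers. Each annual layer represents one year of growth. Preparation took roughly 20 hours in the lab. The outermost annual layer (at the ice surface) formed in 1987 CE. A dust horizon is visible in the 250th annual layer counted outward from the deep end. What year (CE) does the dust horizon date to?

The dust horizon sits at annual layer 250 from the deep end, so 257 − 250 = 7 annual layers formed after it.
Counting back 7 years from 1987 CE places the dust horizon in 1987 − 7 = 1980 CE.

1980 CE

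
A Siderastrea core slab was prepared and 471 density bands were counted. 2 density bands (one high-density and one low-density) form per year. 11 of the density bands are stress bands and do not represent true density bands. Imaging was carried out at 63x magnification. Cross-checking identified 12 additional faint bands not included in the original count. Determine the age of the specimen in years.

True density band count = 471 − 11 + 12 = 472.
With 2 density bands per year, 472 / 2 = 236 years.

236 years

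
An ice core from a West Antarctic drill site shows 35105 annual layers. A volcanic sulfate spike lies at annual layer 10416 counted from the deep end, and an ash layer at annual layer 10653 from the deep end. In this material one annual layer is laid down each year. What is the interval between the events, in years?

237 years

Separation: 10653 − 10416 = 237 annual layers.
At one annual layer per year, 237 years elapsed between them.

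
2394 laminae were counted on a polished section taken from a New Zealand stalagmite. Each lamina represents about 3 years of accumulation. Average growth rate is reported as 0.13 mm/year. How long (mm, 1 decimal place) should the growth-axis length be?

933.7 mm

Multiplying by 3 years per lamina: 2394 × 3 = 7182 years.
Length ≈ 0.13 × 7182 = 933.7 mm.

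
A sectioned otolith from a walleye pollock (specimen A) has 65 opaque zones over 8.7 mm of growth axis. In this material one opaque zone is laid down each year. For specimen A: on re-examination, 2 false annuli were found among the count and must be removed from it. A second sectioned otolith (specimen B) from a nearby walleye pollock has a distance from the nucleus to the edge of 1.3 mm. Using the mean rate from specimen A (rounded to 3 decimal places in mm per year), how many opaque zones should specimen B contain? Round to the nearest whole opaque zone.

Specimen A: correcting the raw count gives 65 − 2 = 63 true opaque zones.
A: 8.7 mm over 63 years gives 8.7 / 63 ≈ 0.138 mm per year.
For B, 1.3 / 0.138 = 9.42 years ≈ 9 opaque zones.

9 opaque zones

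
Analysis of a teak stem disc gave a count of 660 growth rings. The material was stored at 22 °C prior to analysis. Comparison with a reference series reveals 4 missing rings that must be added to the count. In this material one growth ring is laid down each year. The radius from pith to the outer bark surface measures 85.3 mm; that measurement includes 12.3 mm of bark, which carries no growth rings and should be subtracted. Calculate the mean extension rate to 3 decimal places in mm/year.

Adjusted count: 660 + 4 = 664 growth rings.
Removing the 12.3 mm offcut leaves 85.3 − 12.3 = 73.0 mm.
Extension rate ≈ 73.0 / 664 = 0.110 mm/year.

0.110 mm/year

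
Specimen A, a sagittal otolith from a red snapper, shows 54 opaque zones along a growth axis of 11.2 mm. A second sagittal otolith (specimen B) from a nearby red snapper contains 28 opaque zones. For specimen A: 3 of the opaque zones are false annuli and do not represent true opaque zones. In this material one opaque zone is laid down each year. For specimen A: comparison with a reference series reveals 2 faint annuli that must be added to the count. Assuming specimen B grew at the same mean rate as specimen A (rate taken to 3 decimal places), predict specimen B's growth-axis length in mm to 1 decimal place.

Specimen A: correcting the raw count gives 54 − 3 + 2 = 53 true opaque zones.
A: Extension rate ≈ 11.2 / 53 = 0.211 mm/year.
B's length ≈ 0.211 × 28 = 5.9 mm.

5.9 mm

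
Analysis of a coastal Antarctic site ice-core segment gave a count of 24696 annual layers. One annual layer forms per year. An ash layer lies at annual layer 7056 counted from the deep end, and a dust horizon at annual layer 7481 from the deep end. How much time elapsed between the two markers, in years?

425 yr

7481 − 7056 = 425 annual layers lie between the two events.
At one annual layer per year, 425 years elapsed between them.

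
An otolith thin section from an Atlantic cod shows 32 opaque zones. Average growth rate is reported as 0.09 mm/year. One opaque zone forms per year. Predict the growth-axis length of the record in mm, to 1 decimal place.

32 years of growth are recorded.
32 years at 0.09 mm/year gives 0.09 × 32 = 2.9 mm.

2.9 mm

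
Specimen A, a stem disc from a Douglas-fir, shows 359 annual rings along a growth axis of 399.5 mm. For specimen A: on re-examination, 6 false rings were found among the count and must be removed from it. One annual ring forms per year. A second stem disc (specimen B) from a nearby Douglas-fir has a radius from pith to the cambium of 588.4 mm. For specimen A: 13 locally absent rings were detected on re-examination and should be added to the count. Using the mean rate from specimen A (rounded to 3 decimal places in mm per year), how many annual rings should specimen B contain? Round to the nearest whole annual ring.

Specimen A: correcting the raw count gives 359 − 6 + 13 = 366 true annual rings.
A: Extension rate ≈ 399.5 / 366 = 1.092 mm/yr.
B spans 588.4 / 1.092 = 538.83 years ≈ 539 annual rings.

539 annual rings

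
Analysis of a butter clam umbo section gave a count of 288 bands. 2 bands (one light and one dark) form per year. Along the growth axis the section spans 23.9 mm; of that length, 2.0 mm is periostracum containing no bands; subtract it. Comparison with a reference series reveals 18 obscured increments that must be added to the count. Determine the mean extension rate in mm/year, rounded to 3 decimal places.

0.143 mm/year

True band count = 288 + 18 = 306.
Dividing by 2 bands per year: 306 / 2 = 153 years.
Net length = 23.9 − 2.0 = 21.9 mm.
21.9 mm over 153 years gives 21.9 / 153 ≈ 0.143 mm/year.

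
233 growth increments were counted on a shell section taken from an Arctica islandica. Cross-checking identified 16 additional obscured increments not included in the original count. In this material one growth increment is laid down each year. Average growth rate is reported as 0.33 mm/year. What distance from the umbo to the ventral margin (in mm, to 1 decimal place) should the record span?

After corrections the count is 233 + 16 = 249 growth increments.
Length ≈ 0.33 × 249 = 82.2 mm.

82.2 mm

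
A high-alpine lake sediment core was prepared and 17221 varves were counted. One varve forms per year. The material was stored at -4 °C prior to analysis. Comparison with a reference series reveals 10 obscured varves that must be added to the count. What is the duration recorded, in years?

17231 years

Correcting the raw count gives 17221 + 10 = 17231 true varves.
At one varve per year, that is 17231 years.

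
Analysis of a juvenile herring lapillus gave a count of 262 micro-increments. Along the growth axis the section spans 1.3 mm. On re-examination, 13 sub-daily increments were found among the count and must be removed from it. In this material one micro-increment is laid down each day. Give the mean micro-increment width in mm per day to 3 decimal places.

0.005 mm per day

Adjusted count: 262 − 13 = 249 micro-increments.
Extension rate ≈ 1.3 / 249 = 0.005 mm per day.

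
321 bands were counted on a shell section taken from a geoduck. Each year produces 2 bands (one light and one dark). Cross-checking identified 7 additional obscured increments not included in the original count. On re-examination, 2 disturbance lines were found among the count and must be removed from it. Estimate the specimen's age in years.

163 years

True band count = 321 − 2 + 7 = 326.
326 bands at 2 per year is 326 / 2 = 163 years.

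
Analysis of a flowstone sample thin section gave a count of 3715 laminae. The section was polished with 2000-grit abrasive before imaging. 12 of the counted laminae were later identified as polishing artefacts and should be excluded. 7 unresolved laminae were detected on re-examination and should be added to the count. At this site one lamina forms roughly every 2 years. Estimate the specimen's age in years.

7420 yr

Adjusted count: 3715 − 12 + 7 = 3710 laminae.
3710 laminae at 2 years each span 3710 × 2 = 7420 years.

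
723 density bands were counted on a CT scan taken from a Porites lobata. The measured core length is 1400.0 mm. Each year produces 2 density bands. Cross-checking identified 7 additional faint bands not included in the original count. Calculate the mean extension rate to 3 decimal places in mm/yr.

True density band count = 723 + 7 = 730.
With 2 density bands per year, 730 / 2 = 365 years.
1400.0 mm over 365 years gives 1400.0 / 365 ≈ 3.836 mm/yr.

3.836 mm/yr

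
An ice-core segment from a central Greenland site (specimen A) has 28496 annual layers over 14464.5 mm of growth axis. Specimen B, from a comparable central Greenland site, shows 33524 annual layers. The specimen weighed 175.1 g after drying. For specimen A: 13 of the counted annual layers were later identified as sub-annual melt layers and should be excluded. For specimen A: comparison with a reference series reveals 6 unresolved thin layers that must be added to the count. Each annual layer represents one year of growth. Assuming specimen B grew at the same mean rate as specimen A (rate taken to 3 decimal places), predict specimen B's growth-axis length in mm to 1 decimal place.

Specimen A: true annual layer count = 28496 − 13 + 6 = 28489.
A: 14464.5 mm over 28489 years gives 14464.5 / 28489 ≈ 0.508 mm/yr.
Length of B = 0.508 × 33524 = 17030.2 mm.

17030.2 mm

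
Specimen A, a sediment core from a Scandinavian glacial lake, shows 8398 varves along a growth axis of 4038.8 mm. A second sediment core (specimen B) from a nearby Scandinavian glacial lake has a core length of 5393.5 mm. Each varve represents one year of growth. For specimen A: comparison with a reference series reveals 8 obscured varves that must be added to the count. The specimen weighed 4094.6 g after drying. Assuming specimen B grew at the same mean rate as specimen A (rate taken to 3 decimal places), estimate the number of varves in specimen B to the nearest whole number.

11236 varves

Specimen A: true varve count = 8398 + 8 = 8406.
A: 4038.8 mm over 8406 years gives 4038.8 / 8406 ≈ 0.480 mm/year.
For B, 5393.5 / 0.480 = 11236.46 years ≈ 11236 varves.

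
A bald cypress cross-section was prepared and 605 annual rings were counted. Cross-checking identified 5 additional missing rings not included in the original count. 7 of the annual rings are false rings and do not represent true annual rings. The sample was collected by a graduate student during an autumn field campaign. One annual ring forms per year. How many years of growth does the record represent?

603 yr

True annual ring count = 605 − 7 + 5 = 603.
At one annual ring per year, that is 603 years.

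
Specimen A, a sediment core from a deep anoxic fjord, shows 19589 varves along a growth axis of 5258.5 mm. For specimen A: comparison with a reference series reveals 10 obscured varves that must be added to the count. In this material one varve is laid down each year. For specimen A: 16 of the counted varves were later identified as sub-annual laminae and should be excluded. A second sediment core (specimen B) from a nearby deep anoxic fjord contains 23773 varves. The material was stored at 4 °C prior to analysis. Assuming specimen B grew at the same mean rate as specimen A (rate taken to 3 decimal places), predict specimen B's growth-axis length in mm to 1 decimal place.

6394.9 mm

Specimen A: adjusted count: 19589 − 16 + 10 = 19583 varves.
A: Mean rate = 5258.5 mm / 19583 years ≈ 0.269 mm/year.
For B, 0.269 mm/year × 23773 years = 6394.9 mm.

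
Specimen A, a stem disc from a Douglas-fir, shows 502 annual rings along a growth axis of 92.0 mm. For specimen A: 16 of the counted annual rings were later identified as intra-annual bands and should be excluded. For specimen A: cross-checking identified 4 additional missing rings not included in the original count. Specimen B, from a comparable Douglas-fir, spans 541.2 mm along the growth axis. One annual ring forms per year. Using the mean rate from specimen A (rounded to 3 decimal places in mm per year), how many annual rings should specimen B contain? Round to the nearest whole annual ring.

2879 annual rings

Specimen A: adjusted count: 502 − 16 + 4 = 490 annual rings.
A: Extension rate ≈ 92.0 / 490 = 0.188 mm/yr.
For B, 541.2 / 0.188 = 2878.72 years ≈ 2879 annual rings.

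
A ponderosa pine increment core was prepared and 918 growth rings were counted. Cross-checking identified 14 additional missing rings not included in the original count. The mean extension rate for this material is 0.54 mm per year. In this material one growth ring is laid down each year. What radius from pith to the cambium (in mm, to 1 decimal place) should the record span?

Adjusted count: 918 + 14 = 932 growth rings.
Predicted length = 0.54 mm/year × 932 years = 503.3 mm.

503.3 mm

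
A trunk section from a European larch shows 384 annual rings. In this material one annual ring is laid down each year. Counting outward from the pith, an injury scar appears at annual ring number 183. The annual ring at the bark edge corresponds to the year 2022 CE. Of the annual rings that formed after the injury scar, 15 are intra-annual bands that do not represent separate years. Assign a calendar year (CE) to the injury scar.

1836 CE

Between annual ring 183 and the bark edge there are 384 − 183 = 201 annual rings.
201 − 15 false = 186 true annual rings after the injury scar.
2022 − 186 = 1836 CE.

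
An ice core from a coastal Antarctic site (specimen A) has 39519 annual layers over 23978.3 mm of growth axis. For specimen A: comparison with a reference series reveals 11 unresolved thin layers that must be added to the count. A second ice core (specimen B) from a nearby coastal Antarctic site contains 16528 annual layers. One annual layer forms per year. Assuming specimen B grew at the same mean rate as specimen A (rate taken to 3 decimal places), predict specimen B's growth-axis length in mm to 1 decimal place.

10032.5 mm

Specimen A: adjusted count: 39519 + 11 = 39530 annual layers.
A: Extension rate ≈ 23978.3 / 39530 = 0.607 mm per year.
Length of B = 0.607 × 16528 = 10032.5 mm.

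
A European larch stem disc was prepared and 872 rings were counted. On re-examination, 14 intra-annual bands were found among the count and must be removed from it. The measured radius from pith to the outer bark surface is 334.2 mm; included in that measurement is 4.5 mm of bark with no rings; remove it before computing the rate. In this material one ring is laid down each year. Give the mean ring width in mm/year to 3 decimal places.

True ring count = 872 − 14 = 858.
Removing the 4.5 mm offcut leaves 334.2 − 4.5 = 329.7 mm.
329.7 mm over 858 years gives 329.7 / 858 ≈ 0.384 mm/year.

0.384 mm/year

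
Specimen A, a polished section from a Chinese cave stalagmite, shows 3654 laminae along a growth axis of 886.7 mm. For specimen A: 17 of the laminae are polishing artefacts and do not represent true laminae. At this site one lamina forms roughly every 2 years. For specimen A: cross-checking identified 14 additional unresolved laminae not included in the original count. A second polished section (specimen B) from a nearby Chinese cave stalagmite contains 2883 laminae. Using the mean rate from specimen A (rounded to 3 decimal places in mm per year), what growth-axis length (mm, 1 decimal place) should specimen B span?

Specimen A: after corrections the count is 3654 − 17 + 14 = 3651 laminae.
Specimen A: at 2 years per lamina, 3651 × 2 = 7302 years.
A: Mean rate = 886.7 mm / 7302 years ≈ 0.121 mm/yr.
Specimen B: 2883 laminae at 2 years each span 2883 × 2 = 5766 years. B's length ≈ 0.121 × 5766 = 697.7 mm.

697.7 mm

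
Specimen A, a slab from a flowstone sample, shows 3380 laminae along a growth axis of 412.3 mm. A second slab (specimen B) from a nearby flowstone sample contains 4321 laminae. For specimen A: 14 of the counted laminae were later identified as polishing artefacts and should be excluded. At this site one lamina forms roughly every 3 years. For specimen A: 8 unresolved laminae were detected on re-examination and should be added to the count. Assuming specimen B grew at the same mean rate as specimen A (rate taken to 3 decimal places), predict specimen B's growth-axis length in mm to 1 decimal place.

Specimen A: correcting the raw count gives 3380 − 14 + 8 = 3374 true laminae.
Specimen A: multiplying by 3 years per lamina: 3374 × 3 = 10122 years.
A: 412.3 mm over 10122 years gives 412.3 / 10122 ≈ 0.041 mm per year.
Specimen B: multiplying by 3 years per lamina: 4321 × 3 = 12963 years. B's length ≈ 0.041 × 12963 = 531.5 mm.

531.5 mm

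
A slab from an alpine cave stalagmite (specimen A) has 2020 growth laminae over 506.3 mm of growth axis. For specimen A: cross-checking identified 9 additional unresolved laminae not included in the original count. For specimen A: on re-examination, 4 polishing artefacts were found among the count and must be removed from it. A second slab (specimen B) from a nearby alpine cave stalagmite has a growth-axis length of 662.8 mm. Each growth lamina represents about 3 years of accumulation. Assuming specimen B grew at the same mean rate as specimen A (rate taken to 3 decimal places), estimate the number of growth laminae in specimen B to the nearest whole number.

2662 growth laminae

Specimen A: correcting the raw count gives 2020 − 4 + 9 = 2025 true growth laminae.
Specimen A: at 3 years per growth lamina, 2025 × 3 = 6075 years.
A: 506.3 mm over 6075 years gives 506.3 / 6075 ≈ 0.083 mm per year.
B spans 662.8 / 0.083 = 7985.54 years; at 3 years per growth lamina that is 7985.54 / 3 ≈ 2662 growth laminae.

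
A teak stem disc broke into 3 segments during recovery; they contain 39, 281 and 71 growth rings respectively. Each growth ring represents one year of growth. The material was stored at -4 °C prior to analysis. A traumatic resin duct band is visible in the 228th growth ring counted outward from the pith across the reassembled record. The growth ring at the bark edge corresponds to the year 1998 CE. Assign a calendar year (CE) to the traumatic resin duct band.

1835 CE

Total growth rings = 39 + 281 + 71 = 391.
Between growth ring 228 and the bark edge there are 391 − 228 = 163 growth rings.
Counting back 163 years from 1998 CE places the traumatic resin duct band in 1998 − 163 = 1835 CE.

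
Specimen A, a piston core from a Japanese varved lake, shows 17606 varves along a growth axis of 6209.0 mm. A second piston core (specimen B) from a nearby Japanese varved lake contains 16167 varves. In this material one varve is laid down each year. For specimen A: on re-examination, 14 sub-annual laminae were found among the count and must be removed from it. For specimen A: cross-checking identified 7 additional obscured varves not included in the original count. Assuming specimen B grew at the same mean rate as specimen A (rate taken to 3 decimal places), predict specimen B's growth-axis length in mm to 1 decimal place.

5707.0 mm

Specimen A: true varve count = 17606 − 14 + 7 = 17599.
A: 6209.0 mm over 17599 years gives 6209.0 / 17599 ≈ 0.353 mm/year.
B's length ≈ 0.353 × 16167 = 5707.0 mm.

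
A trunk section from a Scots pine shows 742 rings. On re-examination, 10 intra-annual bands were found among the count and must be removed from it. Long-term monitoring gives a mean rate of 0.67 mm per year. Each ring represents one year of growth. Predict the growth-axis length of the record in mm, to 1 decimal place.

490.4 mm

After corrections the count is 742 − 10 = 732 rings.
Predicted length = 0.67 mm/year × 732 years = 490.4 mm.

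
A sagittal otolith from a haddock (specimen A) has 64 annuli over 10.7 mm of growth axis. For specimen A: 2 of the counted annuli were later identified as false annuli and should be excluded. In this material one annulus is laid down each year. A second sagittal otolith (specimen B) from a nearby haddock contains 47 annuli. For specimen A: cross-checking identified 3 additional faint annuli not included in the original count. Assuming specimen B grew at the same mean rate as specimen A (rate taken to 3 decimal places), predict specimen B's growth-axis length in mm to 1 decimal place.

7.8 mm

Specimen A: true annulus count = 64 − 2 + 3 = 65.
A: Extension rate ≈ 10.7 / 65 = 0.165 mm per year.
B's length ≈ 0.165 × 47 = 7.8 mm.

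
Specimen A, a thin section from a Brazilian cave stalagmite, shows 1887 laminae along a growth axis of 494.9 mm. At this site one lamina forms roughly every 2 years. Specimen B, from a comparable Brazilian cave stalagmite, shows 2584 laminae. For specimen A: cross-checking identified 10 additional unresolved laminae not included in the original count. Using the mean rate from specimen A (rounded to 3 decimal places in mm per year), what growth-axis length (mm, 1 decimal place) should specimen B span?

Specimen A: true lamina count = 1887 + 10 = 1897.
Specimen A: multiplying by 2 years per lamina: 1897 × 2 = 3794 years.
A: Mean rate = 494.9 mm / 3794 years ≈ 0.130 mm per year.
Specimen B: at 2 years per lamina, 2584 × 2 = 5168 years. Length of B = 0.130 × 5168 = 671.8 mm.

671.8 mm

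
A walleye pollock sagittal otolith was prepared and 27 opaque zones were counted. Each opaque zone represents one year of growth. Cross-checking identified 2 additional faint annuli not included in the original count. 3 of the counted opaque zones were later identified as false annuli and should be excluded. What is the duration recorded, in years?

26 years

True opaque zone count = 27 − 3 + 2 = 26.
With a one-to-one opaque zone periodicity this is 26 years.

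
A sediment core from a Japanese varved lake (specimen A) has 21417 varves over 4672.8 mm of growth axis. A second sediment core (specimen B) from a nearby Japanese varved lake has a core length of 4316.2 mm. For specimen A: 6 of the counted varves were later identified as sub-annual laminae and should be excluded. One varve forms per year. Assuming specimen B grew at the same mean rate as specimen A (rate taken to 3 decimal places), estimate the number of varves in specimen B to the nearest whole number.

Specimen A: adjusted count: 21417 − 6 = 21411 varves.
A: 4672.8 mm over 21411 years gives 4672.8 / 21411 ≈ 0.218 mm per year.
For B, 4316.2 / 0.218 = 19799.08 years ≈ 19799 varves.

19799 varves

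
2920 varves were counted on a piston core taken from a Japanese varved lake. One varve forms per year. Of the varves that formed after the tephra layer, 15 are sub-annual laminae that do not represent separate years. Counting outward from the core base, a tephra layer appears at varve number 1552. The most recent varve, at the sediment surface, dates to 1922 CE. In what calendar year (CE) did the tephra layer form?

2920 − 1552 = 1368 varves lie beyond the tephra layer toward the sediment surface.
Excluding 15 false varves: 1368 − 15 = 1353.
The varve at the sediment surface is 1922 CE, so the tephra layer dates to 1922 − 1353 = 569 CE.

569 CE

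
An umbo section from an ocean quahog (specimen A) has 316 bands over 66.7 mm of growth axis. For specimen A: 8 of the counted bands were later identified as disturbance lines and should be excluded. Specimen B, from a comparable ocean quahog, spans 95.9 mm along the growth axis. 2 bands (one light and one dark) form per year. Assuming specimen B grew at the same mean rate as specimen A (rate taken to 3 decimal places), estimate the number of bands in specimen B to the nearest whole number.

443 bands

Specimen A: after corrections the count is 316 − 8 = 308 bands.
Specimen A: with 2 bands per year, 308 / 2 = 154 years.
A: Extension rate ≈ 66.7 / 154 = 0.433 mm/yr.
Specimen B: 95.9 mm / 0.433 mm per year = 221.48 years; at 2 bands per year that is 221.48 × 2 ≈ 443 bands.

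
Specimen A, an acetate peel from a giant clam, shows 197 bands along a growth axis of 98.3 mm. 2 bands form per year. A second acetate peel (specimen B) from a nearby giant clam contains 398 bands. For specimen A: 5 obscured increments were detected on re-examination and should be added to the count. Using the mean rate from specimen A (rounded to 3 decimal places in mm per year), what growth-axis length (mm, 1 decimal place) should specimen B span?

193.6 mm

Specimen A: true band count = 197 + 5 = 202.
Specimen A: with 2 bands per year, 202 / 2 = 101 years.
A: 98.3 mm over 101 years gives 98.3 / 101 ≈ 0.973 mm/yr.
Specimen B: 398 bands at 2 per year is 398 / 2 = 199 years. Length of B = 0.973 × 199 = 193.6 mm.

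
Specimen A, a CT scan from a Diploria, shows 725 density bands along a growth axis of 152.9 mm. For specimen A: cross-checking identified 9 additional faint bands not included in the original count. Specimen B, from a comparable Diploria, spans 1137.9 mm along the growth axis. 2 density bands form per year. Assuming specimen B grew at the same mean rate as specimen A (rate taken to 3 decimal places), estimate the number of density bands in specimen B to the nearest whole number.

Specimen A: after corrections the count is 725 + 9 = 734 density bands.
Specimen A: with 2 density bands per year, 734 / 2 = 367 years.
A: 152.9 mm over 367 years gives 152.9 / 367 ≈ 0.417 mm per year.
B spans 1137.9 / 0.417 = 2728.78 years; at 2 density bands per year that is 2728.78 × 2 ≈ 5458 density bands.

5458 density bands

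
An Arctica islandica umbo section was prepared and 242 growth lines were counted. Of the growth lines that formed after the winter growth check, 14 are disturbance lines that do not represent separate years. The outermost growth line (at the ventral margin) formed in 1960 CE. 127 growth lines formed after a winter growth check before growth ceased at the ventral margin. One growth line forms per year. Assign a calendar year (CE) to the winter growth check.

127 growth lines post-date the winter growth check.
Excluding 14 false growth lines: 127 − 14 = 113.
Counting back 113 years from 1960 CE places the winter growth check in 1960 − 113 = 1847 CE.

1847 CE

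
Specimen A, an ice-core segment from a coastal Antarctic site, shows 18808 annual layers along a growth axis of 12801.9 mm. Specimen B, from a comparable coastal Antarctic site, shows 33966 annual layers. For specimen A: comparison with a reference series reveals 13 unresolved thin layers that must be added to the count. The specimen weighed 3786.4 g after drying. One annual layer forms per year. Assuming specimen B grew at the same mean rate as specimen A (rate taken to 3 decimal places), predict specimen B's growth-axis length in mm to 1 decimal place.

23096.9 mm

Specimen A: adjusted count: 18808 + 13 = 18821 annual layers.
A: 12801.9 mm over 18821 years gives 12801.9 / 18821 ≈ 0.680 mm/yr.
B's length ≈ 0.680 × 33966 = 23096.9 mm.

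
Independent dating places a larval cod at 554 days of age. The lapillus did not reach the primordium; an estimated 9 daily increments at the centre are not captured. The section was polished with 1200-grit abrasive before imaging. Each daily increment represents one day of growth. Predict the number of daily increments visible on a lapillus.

545 daily increments

Expected daily increments over 554 days: 554.
Less the 9 uncaptured daily increments: 554 − 9 = 545.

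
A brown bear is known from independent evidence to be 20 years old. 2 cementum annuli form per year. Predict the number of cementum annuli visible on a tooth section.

40 cementum annuli

20 years at 2 cementum annuli per year gives 20 × 2 = 40 cementum annuli.
So 40 cementum annuli should be present.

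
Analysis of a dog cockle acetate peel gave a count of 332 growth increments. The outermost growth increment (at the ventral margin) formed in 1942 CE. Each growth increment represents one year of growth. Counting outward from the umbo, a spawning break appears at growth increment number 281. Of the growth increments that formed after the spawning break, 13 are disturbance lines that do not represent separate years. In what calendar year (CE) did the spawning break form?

332 − 281 = 51 growth increments lie beyond the spawning break toward the ventral margin.
51 − 13 false = 38 true growth increments after the spawning break.
The growth increment at the ventral margin is 1942 CE, so the spawning break dates to 1942 − 38 = 1904 CE.

1904 CE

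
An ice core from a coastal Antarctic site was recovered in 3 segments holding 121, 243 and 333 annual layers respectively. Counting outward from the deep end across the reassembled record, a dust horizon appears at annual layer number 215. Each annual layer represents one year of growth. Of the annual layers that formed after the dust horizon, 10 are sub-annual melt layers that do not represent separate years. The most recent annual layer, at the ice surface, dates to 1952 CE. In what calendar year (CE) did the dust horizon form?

1480 CE

Total annual layers = 121 + 243 + 333 = 697.
697 − 215 = 482 annual layers lie beyond the dust horizon toward the ice surface.
Removing the 10 false annual layers leaves 482 − 10 = 472 true annual layers beyond the dust horizon.
Counting back 472 years from 1952 CE places the dust horizon in 1952 − 472 = 1480 CE.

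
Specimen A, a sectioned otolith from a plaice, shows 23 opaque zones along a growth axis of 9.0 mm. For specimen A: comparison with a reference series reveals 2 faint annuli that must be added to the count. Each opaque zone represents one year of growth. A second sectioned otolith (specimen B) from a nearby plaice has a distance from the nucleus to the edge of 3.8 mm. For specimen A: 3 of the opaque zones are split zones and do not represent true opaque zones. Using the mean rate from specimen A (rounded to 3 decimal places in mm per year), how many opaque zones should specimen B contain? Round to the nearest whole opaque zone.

9 opaque zones

Specimen A: after corrections the count is 23 − 3 + 2 = 22 opaque zones.
A: Extension rate ≈ 9.0 / 22 = 0.409 mm/year.
Specimen B: 3.8 mm / 0.409 mm per year = 9.29 years ≈ 9 opaque zones.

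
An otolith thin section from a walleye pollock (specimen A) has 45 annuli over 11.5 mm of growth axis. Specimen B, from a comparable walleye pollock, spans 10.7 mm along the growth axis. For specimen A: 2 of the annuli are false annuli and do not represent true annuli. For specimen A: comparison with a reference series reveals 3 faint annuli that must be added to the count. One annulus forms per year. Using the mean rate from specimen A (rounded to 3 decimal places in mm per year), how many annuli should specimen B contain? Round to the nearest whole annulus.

43 annuli

Specimen A: correcting the raw count gives 45 − 2 + 3 = 46 true annuli.
A: 11.5 mm over 46 years gives 11.5 / 46 ≈ 0.250 mm/year.
B spans 10.7 / 0.250 = 42.80 years ≈ 43 annuli.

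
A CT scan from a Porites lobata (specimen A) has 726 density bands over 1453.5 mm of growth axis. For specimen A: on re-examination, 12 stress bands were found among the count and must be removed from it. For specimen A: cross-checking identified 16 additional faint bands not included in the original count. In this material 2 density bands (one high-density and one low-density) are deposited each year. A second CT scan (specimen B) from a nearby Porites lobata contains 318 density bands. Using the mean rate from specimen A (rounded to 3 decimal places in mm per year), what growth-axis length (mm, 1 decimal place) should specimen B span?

633.1 mm

Specimen A: true density band count = 726 − 12 + 16 = 730.
Specimen A: with 2 density bands per year, 730 / 2 = 365 years.
A: 1453.5 mm over 365 years gives 1453.5 / 365 ≈ 3.982 mm per year.
Specimen B: dividing by 2 density bands per year: 318 / 2 = 159 years. B's length ≈ 3.982 × 159 = 633.1 mm.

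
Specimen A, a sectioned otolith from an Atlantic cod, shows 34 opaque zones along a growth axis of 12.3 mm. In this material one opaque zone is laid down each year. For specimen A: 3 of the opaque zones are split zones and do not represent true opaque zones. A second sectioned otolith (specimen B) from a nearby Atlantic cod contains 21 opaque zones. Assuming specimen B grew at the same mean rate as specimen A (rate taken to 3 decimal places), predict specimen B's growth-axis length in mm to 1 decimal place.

Specimen A: correcting the raw count gives 34 − 3 = 31 true opaque zones.
A: Mean rate = 12.3 mm / 31 years ≈ 0.397 mm per year.
B's length ≈ 0.397 × 21 = 8.3 mm.

8.3 mm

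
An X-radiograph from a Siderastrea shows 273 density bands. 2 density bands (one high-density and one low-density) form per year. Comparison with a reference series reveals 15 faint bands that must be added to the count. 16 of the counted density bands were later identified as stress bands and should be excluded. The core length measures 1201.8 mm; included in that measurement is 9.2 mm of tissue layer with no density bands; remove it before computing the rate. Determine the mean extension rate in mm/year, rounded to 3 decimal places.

True density band count = 273 − 16 + 15 = 272.
272 density bands at 2 per year is 272 / 2 = 136 years.
Removing the 9.2 mm offcut leaves 1201.8 − 9.2 = 1192.6 mm.
Extension rate ≈ 1192.6 / 136 = 8.769 mm/year.

8.769 mm/year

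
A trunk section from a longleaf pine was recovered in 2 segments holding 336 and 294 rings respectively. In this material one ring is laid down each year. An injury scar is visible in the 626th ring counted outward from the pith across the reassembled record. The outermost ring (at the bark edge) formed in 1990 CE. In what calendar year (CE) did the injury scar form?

Total rings = 336 + 294 = 630.
The injury scar sits at ring 626 from the pith, so 630 − 626 = 4 rings formed after it.
Counting back 4 years from 1990 CE places the injury scar in 1990 − 4 = 1986 CE.

1986 CE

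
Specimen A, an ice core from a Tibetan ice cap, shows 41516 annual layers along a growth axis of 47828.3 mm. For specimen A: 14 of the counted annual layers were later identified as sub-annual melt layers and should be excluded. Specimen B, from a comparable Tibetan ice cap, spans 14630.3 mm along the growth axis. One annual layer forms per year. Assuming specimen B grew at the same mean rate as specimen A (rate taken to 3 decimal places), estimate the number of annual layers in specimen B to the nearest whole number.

12700 annual layers

Specimen A: true annual layer count = 41516 − 14 = 41502.
A: 47828.3 mm over 41502 years gives 47828.3 / 41502 ≈ 1.152 mm/year.
For B, 14630.3 / 1.152 = 12699.91 years ≈ 12700 annual layers.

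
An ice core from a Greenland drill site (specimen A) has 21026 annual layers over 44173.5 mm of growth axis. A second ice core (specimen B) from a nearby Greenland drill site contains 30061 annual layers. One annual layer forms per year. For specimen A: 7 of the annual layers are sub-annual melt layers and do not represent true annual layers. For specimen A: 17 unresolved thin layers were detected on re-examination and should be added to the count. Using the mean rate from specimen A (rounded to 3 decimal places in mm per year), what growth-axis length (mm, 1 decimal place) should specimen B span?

63128.1 mm

Specimen A: adjusted count: 21026 − 7 + 17 = 21036 annual layers.
A: 44173.5 mm over 21036 years gives 44173.5 / 21036 ≈ 2.100 mm/yr.
Length of B = 2.100 × 30061 = 63128.1 mm.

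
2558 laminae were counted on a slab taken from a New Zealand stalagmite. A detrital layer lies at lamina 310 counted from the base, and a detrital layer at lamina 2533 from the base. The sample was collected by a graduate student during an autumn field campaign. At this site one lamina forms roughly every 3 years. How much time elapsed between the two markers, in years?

6669 years

2533 − 310 = 2223 laminae lie between the two events.
2223 laminae at 3 years each span 2223 × 3 = 6669 years.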